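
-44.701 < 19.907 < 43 True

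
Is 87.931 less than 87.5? No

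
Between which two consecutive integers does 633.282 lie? 633 and 634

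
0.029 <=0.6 True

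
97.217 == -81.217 False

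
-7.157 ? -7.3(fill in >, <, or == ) >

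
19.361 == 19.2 False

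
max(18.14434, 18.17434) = 18.17434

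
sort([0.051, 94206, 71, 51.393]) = [0.051, 51.393, 71, 94206]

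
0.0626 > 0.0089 True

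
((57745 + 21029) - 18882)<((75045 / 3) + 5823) False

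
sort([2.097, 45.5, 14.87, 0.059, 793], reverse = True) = [793, 45.5, 14.87, 2.097, 0.059]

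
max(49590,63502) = 63502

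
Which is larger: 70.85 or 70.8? 70.85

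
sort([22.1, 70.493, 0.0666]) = [0.0666, 22.1, 70.493]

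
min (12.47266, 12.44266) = 12.44266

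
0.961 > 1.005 False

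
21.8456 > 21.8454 True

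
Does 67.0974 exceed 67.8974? No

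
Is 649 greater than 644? Yes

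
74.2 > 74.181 True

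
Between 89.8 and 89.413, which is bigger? 89.8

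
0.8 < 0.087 False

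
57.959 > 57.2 True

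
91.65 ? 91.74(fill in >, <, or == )<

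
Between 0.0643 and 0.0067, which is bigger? 0.0643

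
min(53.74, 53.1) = 53.1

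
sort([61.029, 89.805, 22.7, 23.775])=[22.7, 23.775, 61.029, 89.805]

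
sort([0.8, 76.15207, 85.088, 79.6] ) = [0.8, 76.15207, 79.6, 85.088]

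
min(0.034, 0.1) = 0.034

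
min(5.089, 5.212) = 5.089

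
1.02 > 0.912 True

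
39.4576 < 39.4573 False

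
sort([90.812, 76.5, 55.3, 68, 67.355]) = [55.3, 67.355, 68, 76.5, 90.812]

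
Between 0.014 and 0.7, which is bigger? 0.7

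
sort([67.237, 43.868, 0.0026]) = [0.0026, 43.868, 67.237]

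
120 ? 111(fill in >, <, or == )>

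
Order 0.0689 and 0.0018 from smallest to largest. 0.0018, 0.0689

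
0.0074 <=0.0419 True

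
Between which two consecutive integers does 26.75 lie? 26 and 27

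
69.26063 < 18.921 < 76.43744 False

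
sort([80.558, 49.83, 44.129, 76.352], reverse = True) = [80.558, 76.352, 49.83, 44.129]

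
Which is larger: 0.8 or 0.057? 0.8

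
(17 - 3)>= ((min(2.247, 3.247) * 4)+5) True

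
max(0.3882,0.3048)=0.3882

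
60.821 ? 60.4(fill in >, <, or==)>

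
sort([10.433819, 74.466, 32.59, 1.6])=[1.6, 10.433819, 32.59, 74.466]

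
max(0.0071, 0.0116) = 0.0116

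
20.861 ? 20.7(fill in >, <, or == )>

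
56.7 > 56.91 False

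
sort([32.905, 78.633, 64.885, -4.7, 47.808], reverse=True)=[78.633, 64.885, 47.808, 32.905, -4.7]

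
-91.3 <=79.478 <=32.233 False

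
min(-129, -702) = -702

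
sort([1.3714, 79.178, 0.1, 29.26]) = [0.1, 1.3714, 29.26, 79.178]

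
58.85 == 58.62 False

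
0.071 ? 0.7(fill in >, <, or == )<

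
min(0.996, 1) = 0.996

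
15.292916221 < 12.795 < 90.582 False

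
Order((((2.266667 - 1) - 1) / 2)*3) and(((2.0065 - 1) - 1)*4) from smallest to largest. (((2.0065 - 1) - 1)*4), ((((2.266667 - 1) - 1) / 2)*3)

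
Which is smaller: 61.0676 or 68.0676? 61.0676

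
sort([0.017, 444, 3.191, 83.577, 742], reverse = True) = [742, 444, 83.577, 3.191, 0.017]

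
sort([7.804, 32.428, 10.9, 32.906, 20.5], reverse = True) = [32.906, 32.428, 20.5, 10.9, 7.804]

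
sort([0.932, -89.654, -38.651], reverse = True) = [0.932, -38.651, -89.654]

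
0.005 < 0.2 True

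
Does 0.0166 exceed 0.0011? Yes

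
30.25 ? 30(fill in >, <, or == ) >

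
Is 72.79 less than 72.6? No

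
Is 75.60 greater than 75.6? No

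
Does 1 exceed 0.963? Yes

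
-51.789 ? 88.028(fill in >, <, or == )<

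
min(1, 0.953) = 0.953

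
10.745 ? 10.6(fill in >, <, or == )>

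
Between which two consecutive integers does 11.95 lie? 11 and 12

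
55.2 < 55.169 False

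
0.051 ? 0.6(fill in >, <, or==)<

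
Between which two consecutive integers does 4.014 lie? 4 and 5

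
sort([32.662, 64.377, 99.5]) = [32.662, 64.377, 99.5]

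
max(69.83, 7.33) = 69.83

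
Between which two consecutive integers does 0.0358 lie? 0 and 1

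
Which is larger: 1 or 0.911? 1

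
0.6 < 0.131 False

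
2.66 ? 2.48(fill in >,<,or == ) >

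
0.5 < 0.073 False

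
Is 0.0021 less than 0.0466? Yes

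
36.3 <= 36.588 True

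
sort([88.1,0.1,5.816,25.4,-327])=[-327,0.1,5.816,25.4,88.1]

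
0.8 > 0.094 True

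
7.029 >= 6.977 True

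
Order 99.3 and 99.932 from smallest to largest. 99.3, 99.932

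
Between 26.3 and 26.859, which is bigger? 26.859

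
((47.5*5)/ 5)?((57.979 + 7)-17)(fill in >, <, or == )<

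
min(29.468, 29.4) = 29.4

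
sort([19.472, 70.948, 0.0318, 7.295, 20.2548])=[0.0318, 7.295, 19.472, 20.2548, 70.948]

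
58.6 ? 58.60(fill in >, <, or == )==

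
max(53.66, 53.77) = 53.77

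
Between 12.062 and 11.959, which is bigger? 12.062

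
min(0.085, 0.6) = 0.085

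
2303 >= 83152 False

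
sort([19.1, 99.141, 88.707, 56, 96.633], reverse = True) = [99.141, 96.633, 88.707, 56, 19.1]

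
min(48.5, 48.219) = 48.219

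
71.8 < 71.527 False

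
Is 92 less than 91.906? No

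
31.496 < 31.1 False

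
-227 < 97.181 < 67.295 False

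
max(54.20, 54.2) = 54.2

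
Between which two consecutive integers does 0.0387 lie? 0 and 1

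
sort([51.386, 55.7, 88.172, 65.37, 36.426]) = [36.426, 51.386, 55.7, 65.37, 88.172]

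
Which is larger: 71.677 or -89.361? 71.677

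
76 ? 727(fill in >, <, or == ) <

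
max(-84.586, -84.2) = -84.2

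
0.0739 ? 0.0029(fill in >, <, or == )>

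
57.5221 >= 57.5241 False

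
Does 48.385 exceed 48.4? No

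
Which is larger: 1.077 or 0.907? 1.077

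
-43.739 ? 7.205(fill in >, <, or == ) <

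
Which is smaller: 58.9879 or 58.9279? 58.9279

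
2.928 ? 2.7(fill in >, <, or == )>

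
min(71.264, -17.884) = -17.884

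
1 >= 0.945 True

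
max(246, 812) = 812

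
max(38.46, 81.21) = 81.21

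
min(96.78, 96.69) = 96.69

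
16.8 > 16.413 True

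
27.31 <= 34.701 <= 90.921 True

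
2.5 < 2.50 False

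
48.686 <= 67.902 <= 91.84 True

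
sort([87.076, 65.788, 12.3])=[12.3, 65.788, 87.076]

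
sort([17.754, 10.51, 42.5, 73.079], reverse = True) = [73.079, 42.5, 17.754, 10.51]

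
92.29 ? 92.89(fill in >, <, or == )<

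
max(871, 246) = 871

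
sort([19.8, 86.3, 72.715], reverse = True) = [86.3, 72.715, 19.8]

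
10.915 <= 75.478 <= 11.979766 False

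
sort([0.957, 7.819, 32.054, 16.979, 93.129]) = [0.957, 7.819, 16.979, 32.054, 93.129]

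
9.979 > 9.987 False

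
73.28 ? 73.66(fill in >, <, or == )<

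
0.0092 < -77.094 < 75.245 False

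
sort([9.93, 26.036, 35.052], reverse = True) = [35.052, 26.036, 9.93]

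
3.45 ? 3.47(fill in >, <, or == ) <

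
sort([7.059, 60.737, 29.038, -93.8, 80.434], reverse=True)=[80.434, 60.737, 29.038, 7.059, -93.8]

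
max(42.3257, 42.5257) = 42.5257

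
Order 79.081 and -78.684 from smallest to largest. -78.684, 79.081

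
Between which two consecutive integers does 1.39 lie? 1 and 2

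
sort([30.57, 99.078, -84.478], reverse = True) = [99.078, 30.57, -84.478]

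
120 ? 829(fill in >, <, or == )<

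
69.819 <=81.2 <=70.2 False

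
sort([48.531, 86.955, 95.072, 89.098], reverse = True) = [95.072, 89.098, 86.955, 48.531]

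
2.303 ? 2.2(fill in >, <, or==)>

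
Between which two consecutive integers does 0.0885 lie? 0 and 1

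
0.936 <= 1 True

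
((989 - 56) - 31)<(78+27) False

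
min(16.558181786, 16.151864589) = 16.151864589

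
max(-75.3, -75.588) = -75.3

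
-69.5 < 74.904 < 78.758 True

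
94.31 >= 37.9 True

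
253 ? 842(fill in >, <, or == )<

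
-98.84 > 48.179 False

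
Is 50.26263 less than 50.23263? No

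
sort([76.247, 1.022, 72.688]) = [1.022, 72.688, 76.247]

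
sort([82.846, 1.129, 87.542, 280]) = [1.129, 82.846, 87.542, 280]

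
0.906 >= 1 False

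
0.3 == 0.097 False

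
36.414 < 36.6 True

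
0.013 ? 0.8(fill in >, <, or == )<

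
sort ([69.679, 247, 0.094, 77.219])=[0.094, 69.679, 77.219, 247]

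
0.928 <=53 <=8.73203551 False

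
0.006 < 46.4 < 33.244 False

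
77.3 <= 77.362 True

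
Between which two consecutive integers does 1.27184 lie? 1 and 2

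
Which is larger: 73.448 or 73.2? 73.448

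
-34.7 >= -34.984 True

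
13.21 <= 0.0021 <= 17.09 False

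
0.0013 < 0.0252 True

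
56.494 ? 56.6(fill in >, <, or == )<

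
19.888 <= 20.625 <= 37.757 True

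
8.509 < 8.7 True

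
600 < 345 False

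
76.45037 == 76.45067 False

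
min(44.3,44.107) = 44.107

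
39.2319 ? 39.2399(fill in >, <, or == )<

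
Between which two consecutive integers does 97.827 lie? 97 and 98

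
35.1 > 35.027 True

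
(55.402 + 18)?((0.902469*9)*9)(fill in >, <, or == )>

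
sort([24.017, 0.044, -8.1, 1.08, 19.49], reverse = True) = [24.017, 19.49, 1.08, 0.044, -8.1]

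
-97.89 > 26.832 False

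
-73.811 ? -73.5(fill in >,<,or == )<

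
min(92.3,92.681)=92.3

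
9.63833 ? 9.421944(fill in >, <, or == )>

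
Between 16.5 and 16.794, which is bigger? 16.794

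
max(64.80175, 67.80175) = 67.80175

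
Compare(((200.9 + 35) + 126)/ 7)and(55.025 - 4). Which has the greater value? (((200.9 + 35) + 126)/ 7)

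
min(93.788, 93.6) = 93.6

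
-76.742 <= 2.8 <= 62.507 True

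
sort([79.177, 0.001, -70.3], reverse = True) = [79.177, 0.001, -70.3]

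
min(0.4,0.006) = 0.006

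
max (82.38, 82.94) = 82.94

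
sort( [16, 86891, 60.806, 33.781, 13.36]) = [13.36, 16, 33.781, 60.806, 86891]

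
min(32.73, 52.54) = 32.73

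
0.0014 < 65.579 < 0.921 False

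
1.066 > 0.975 True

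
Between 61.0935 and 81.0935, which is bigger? 81.0935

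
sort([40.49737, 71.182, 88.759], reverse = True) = [88.759, 71.182, 40.49737]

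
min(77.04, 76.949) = 76.949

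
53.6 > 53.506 True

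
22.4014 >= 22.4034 False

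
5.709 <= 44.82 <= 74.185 True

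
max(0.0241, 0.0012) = 0.0241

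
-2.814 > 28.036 False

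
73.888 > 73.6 True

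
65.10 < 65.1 False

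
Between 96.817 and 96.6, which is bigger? 96.817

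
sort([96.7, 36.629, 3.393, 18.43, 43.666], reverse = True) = [96.7, 43.666, 36.629, 18.43, 3.393]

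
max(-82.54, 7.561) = 7.561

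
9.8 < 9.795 False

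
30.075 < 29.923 False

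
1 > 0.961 True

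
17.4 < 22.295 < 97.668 True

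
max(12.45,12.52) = 12.52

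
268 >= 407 False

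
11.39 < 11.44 True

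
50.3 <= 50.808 True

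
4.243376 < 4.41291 True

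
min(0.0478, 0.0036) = 0.0036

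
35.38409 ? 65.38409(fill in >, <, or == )<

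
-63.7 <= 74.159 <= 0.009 False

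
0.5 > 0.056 True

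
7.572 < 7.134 False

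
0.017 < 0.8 True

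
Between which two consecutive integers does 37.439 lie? 37 and 38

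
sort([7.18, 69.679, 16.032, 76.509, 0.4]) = [0.4, 7.18, 16.032, 69.679, 76.509]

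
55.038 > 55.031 True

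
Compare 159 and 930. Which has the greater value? 930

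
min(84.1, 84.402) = 84.1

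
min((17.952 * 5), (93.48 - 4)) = 89.48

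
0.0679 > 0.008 True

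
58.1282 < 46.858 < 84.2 False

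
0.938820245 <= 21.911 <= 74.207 True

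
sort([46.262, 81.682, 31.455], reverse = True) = [81.682, 46.262, 31.455]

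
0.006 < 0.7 True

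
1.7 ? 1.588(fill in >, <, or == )>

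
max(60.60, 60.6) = 60.6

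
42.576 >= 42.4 True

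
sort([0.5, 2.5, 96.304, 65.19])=[0.5, 2.5, 65.19, 96.304]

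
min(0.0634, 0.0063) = 0.0063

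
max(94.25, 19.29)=94.25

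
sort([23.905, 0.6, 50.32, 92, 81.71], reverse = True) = [92, 81.71, 50.32, 23.905, 0.6]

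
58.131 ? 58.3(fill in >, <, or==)<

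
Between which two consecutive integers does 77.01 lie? 77 and 78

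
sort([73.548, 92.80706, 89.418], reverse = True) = [92.80706, 89.418, 73.548]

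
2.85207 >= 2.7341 True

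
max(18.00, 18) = 18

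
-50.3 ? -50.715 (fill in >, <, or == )>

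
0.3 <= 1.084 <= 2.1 True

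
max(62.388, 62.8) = 62.8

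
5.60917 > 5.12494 True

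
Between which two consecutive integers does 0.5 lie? 0 and 1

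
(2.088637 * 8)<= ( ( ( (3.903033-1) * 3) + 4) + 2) False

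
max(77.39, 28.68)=77.39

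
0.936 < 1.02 True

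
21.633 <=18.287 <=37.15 False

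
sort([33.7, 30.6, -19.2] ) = [-19.2, 30.6, 33.7]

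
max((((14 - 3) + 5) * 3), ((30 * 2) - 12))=48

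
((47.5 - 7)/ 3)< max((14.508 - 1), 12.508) True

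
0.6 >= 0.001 True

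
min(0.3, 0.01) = 0.01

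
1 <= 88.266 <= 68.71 False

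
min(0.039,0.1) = 0.039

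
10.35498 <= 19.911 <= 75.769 True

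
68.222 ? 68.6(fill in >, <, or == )<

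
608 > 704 False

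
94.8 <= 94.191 False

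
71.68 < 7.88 False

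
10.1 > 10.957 False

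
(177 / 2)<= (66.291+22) False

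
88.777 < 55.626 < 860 False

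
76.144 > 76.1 True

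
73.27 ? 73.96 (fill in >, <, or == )<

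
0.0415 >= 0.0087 True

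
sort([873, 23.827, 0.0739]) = [0.0739, 23.827, 873]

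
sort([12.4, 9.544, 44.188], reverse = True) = [44.188, 12.4, 9.544]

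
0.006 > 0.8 False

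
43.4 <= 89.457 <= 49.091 False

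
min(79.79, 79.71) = 79.71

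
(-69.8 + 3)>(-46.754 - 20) False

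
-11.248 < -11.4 False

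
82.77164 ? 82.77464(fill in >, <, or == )<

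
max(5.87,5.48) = 5.87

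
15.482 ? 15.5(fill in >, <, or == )<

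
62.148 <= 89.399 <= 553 True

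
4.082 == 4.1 False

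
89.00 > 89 False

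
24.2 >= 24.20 True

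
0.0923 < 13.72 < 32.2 True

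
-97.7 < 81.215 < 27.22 False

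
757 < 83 False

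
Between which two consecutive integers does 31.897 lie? 31 and 32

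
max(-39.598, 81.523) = 81.523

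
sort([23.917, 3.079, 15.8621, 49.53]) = [3.079, 15.8621, 23.917, 49.53]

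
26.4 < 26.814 True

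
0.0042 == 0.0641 False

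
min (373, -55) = -55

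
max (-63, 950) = 950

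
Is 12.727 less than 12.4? No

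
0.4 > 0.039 True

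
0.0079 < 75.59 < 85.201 True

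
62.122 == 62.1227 False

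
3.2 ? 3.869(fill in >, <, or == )<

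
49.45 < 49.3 False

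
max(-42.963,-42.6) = -42.6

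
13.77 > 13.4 True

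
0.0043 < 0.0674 True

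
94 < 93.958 False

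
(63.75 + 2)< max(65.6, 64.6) False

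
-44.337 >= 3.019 False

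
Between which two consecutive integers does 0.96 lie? 0 and 1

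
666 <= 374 False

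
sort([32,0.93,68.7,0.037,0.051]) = [0.037,0.051,0.93,32,68.7]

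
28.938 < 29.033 True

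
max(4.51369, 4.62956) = 4.62956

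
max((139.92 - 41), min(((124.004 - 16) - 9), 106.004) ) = 99.004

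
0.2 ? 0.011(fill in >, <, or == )>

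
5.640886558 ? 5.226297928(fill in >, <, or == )>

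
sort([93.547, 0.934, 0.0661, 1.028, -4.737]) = [-4.737, 0.0661, 0.934, 1.028, 93.547]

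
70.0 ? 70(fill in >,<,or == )==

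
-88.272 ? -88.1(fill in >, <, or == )<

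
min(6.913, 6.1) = 6.1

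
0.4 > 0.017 True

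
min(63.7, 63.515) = 63.515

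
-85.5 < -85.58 False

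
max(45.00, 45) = 45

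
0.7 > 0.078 True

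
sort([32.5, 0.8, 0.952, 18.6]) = [0.8, 0.952, 18.6, 32.5]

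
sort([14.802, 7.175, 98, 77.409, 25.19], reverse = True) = [98, 77.409, 25.19, 14.802, 7.175]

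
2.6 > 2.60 False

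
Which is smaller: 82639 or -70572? -70572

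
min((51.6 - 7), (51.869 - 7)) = 44.6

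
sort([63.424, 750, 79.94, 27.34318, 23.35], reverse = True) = [750, 79.94, 63.424, 27.34318, 23.35]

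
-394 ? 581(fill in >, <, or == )<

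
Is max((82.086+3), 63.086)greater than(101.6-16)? No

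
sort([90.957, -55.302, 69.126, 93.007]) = [-55.302, 69.126, 90.957, 93.007]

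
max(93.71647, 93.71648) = 93.71648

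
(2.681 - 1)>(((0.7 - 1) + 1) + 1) False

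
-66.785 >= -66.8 True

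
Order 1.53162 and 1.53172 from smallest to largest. 1.53162, 1.53172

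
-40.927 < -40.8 True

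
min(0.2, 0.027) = 0.027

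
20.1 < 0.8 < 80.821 False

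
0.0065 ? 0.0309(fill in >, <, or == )<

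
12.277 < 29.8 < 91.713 True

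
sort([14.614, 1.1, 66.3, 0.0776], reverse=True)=[66.3, 14.614, 1.1, 0.0776]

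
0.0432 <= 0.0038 False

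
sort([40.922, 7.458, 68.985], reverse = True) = [68.985, 40.922, 7.458]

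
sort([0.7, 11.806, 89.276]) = [0.7, 11.806, 89.276]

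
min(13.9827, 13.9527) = 13.9527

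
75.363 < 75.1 False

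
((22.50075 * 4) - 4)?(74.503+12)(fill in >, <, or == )<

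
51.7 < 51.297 False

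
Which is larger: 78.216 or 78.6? 78.6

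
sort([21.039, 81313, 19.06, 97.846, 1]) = [1, 19.06, 21.039, 97.846, 81313]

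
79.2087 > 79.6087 False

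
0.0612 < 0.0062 False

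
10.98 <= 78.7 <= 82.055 True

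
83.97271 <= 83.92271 False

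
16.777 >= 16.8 False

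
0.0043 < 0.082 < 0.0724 False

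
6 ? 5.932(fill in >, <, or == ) >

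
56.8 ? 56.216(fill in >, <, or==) >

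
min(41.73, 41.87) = 41.73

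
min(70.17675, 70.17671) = 70.17671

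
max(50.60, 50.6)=50.6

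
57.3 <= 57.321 True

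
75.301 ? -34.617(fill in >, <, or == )>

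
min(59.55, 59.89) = 59.55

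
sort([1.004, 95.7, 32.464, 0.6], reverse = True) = [95.7, 32.464, 1.004, 0.6]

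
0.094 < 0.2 True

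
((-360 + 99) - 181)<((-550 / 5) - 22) True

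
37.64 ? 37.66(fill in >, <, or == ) <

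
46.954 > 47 False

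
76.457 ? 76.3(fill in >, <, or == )>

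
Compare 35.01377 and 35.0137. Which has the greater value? 35.01377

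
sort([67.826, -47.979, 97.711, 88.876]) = [-47.979, 67.826, 88.876, 97.711]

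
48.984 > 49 False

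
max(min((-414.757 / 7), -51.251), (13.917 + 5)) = 18.917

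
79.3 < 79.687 True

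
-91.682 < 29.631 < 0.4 False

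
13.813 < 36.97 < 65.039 True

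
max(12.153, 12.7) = 12.7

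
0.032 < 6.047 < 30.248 True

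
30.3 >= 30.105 True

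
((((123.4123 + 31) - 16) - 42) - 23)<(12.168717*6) False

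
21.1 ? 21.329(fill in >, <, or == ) <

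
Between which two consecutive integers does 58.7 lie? 58 and 59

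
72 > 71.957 True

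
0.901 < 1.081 True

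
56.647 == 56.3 False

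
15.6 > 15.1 True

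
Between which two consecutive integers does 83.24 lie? 83 and 84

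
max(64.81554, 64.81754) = 64.81754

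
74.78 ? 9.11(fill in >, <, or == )>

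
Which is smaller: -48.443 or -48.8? -48.8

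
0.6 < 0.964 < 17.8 True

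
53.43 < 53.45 True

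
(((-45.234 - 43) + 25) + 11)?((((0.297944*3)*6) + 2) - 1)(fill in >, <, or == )<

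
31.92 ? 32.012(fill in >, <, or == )<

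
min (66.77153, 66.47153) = 66.47153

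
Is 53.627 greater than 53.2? Yes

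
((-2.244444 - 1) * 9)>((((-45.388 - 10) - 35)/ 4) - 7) True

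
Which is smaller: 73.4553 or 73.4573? 73.4553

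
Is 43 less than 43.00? No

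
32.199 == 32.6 False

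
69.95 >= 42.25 True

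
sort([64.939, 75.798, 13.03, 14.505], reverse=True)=[75.798, 64.939, 14.505, 13.03]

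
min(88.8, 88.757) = 88.757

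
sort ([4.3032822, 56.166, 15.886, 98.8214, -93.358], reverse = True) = [98.8214, 56.166, 15.886, 4.3032822, -93.358]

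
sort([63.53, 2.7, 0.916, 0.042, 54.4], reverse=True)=[63.53, 54.4, 2.7, 0.916, 0.042]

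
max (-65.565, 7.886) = 7.886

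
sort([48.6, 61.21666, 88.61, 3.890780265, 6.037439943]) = [3.890780265, 6.037439943, 48.6, 61.21666, 88.61]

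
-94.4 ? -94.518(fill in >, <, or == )>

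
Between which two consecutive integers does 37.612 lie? 37 and 38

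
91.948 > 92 False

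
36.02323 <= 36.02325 True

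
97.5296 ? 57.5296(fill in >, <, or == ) >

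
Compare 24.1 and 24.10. They are equal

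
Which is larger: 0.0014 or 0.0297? 0.0297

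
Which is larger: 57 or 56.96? 57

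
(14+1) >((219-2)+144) False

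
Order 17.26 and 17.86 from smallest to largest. 17.26, 17.86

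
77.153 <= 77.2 True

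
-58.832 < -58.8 True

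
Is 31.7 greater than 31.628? Yes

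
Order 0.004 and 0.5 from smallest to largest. 0.004, 0.5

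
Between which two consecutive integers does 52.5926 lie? 52 and 53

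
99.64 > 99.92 False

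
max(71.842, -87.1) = 71.842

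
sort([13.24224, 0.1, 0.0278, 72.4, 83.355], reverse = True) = [83.355, 72.4, 13.24224, 0.1, 0.0278]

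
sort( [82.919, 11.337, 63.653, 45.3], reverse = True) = [82.919, 63.653, 45.3, 11.337]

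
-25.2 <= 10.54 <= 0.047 False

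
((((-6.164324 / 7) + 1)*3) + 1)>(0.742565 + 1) False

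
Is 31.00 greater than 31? No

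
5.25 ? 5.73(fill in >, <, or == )<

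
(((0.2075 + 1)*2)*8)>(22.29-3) True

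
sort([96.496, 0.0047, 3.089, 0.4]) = [0.0047, 0.4, 3.089, 96.496]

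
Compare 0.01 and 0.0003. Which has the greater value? 0.01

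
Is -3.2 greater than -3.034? No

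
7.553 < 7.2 False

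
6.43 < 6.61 True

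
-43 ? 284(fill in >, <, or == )<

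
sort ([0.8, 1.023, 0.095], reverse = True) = [1.023, 0.8, 0.095]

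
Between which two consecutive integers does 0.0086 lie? 0 and 1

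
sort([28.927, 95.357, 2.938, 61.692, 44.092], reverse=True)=[95.357, 61.692, 44.092, 28.927, 2.938]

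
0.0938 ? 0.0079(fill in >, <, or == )>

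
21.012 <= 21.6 True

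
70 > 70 False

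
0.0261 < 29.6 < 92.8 True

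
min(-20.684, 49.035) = -20.684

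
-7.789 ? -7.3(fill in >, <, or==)<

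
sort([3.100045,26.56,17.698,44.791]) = [3.100045,17.698,26.56,44.791]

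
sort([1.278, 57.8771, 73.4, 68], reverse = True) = [73.4, 68, 57.8771, 1.278]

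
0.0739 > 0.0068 True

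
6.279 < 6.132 False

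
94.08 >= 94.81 False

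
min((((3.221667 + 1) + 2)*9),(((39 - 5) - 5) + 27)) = 55.995003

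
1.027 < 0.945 False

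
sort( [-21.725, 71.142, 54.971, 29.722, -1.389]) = [-21.725, -1.389, 29.722, 54.971, 71.142]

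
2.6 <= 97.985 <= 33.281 False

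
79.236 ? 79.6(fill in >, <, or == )<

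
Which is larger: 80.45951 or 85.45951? 85.45951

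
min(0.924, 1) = 0.924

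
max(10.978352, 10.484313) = 10.978352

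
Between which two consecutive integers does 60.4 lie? 60 and 61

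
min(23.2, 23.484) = 23.2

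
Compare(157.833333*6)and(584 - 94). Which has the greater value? (157.833333*6)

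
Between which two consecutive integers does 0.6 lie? 0 and 1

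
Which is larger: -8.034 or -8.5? -8.034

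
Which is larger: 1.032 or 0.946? 1.032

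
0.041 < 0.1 True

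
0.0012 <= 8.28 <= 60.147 True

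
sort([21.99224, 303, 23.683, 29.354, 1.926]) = [1.926, 21.99224, 23.683, 29.354, 303]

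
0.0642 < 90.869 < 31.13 False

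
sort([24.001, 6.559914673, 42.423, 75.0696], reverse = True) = [75.0696, 42.423, 24.001, 6.559914673]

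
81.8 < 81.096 False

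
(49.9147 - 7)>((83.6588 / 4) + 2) True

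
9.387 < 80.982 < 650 True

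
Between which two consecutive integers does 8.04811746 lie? 8 and 9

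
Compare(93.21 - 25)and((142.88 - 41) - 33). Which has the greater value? ((142.88 - 41) - 33)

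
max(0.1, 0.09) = 0.1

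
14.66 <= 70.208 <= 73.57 True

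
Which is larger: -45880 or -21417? -21417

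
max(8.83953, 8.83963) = 8.83963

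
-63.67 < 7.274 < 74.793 True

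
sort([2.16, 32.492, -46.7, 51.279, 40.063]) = [-46.7, 2.16, 32.492, 40.063, 51.279]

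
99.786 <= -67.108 False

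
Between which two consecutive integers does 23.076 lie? 23 and 24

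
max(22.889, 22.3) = 22.889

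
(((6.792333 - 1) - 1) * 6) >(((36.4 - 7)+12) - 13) True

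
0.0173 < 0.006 False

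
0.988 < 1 True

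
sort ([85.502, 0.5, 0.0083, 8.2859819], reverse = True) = [85.502, 8.2859819, 0.5, 0.0083]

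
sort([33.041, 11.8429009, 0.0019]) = [0.0019, 11.8429009, 33.041]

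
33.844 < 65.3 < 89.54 True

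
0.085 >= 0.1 False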